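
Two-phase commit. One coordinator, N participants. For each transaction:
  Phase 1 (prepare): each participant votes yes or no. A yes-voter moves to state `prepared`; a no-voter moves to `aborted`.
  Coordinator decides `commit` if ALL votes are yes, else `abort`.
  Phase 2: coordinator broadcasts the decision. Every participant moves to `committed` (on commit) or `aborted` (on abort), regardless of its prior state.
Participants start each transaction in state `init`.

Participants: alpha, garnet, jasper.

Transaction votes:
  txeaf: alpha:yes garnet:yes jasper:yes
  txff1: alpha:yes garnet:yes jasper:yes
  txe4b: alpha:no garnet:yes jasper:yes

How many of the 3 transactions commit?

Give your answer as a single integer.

txeaf: all yes -> commit (commits=1)
txff1: all yes -> commit (commits=2)
txe4b: no from alpha -> abort (commits=2)

Answer: 2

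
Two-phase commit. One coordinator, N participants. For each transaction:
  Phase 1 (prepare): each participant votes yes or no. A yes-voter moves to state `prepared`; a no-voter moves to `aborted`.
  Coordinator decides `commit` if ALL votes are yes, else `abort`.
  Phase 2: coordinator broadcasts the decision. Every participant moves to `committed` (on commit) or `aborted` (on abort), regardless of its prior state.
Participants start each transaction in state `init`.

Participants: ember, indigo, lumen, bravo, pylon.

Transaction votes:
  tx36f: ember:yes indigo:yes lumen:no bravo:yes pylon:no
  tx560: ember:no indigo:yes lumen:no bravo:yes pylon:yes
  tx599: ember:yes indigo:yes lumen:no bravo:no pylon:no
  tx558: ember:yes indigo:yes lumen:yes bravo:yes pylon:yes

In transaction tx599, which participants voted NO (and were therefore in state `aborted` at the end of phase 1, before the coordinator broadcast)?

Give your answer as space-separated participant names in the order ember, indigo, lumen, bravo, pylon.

Answer: lumen bravo pylon

Derivation:
Txn tx599 phase 1: ember yes -> prepared; indigo yes -> prepared; lumen no -> aborted; bravo no -> aborted; pylon no -> aborted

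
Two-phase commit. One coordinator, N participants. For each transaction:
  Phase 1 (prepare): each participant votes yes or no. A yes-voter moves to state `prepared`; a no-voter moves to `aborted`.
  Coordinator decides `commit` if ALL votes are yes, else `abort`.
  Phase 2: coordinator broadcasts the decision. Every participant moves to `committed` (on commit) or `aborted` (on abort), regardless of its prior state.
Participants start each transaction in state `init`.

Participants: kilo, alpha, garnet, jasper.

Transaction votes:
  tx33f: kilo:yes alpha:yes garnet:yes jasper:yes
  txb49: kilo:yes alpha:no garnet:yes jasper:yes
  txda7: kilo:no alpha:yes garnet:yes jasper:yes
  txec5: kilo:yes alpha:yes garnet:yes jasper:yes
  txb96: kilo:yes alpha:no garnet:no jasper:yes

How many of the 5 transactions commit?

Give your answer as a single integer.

Answer: 2

Derivation:
tx33f: all yes -> commit (commits=1)
txb49: no from alpha -> abort (commits=1)
txda7: no from kilo -> abort (commits=1)
txec5: all yes -> commit (commits=2)
txb96: no from alpha, garnet -> abort (commits=2)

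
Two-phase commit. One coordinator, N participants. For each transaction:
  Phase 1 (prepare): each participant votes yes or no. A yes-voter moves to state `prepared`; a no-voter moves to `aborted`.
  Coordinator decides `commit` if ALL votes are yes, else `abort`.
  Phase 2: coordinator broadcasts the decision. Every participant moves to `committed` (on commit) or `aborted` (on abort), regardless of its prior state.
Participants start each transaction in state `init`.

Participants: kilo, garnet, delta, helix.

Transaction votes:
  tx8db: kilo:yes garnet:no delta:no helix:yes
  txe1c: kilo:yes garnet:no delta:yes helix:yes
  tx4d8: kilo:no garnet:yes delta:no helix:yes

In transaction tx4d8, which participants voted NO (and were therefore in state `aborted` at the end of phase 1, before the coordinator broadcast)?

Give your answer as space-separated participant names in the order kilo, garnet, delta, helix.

Answer: kilo delta

Derivation:
Txn tx4d8 phase 1: kilo no -> aborted; garnet yes -> prepared; delta no -> aborted; helix yes -> prepared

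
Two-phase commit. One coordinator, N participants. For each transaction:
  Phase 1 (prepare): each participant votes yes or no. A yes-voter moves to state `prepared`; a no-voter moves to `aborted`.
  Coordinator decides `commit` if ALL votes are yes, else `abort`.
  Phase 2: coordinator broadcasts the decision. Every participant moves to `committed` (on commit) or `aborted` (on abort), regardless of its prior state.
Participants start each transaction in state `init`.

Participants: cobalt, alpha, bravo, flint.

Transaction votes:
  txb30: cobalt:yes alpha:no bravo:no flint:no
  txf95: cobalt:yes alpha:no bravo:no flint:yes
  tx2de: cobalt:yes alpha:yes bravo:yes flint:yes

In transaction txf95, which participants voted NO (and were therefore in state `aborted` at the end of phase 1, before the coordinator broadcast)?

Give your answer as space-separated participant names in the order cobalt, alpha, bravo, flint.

Txn txf95 phase 1: cobalt yes -> prepared; alpha no -> aborted; bravo no -> aborted; flint yes -> prepared

Answer: alpha bravo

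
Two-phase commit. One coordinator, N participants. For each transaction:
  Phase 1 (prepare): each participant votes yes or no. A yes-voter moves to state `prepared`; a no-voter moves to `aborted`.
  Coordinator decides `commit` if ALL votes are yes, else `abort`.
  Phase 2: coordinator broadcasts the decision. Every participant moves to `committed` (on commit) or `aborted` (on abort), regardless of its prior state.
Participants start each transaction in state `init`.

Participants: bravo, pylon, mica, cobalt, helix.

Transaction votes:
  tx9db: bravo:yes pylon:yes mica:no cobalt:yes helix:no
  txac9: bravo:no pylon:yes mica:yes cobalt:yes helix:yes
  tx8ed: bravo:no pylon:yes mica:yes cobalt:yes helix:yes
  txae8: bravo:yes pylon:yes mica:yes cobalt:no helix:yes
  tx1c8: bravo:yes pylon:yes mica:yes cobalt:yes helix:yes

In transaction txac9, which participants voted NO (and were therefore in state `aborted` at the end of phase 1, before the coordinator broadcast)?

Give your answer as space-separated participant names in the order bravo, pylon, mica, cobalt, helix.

Txn txac9 phase 1: bravo no -> aborted; pylon yes -> prepared; mica yes -> prepared; cobalt yes -> prepared; helix yes -> prepared

Answer: bravo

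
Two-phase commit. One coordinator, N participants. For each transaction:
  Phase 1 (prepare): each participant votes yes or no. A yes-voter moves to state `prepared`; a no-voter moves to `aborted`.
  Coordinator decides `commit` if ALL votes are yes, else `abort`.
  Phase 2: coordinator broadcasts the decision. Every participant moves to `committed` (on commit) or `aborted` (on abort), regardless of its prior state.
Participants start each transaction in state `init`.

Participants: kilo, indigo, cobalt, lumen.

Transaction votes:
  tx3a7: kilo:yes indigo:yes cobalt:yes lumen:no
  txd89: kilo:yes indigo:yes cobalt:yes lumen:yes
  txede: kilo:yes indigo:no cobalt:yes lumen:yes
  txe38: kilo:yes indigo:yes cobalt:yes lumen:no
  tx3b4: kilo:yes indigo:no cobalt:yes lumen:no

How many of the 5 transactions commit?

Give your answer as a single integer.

Answer: 1

Derivation:
tx3a7: no from lumen -> abort (commits=0)
txd89: all yes -> commit (commits=1)
txede: no from indigo -> abort (commits=1)
txe38: no from lumen -> abort (commits=1)
tx3b4: no from indigo, lumen -> abort (commits=1)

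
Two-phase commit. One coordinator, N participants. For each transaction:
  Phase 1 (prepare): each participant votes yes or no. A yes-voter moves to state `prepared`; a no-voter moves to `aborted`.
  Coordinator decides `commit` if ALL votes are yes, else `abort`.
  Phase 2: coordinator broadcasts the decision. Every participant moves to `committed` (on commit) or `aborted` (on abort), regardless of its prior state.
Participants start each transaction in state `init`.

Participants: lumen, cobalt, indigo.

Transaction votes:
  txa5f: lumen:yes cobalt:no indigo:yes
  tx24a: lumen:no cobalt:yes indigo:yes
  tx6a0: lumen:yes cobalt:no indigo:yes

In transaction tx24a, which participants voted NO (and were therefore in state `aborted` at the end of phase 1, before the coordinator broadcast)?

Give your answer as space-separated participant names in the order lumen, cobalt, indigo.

Txn tx24a phase 1: lumen no -> aborted; cobalt yes -> prepared; indigo yes -> prepared

Answer: lumen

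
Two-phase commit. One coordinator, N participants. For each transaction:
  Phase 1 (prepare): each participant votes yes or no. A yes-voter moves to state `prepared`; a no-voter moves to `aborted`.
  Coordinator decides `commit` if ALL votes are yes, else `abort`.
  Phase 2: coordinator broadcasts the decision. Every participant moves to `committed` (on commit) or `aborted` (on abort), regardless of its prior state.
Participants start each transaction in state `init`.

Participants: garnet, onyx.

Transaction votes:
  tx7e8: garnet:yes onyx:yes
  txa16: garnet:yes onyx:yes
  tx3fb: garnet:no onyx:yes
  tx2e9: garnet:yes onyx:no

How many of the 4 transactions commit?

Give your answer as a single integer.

Answer: 2

Derivation:
tx7e8: all yes -> commit (commits=1)
txa16: all yes -> commit (commits=2)
tx3fb: no from garnet -> abort (commits=2)
tx2e9: no from onyx -> abort (commits=2)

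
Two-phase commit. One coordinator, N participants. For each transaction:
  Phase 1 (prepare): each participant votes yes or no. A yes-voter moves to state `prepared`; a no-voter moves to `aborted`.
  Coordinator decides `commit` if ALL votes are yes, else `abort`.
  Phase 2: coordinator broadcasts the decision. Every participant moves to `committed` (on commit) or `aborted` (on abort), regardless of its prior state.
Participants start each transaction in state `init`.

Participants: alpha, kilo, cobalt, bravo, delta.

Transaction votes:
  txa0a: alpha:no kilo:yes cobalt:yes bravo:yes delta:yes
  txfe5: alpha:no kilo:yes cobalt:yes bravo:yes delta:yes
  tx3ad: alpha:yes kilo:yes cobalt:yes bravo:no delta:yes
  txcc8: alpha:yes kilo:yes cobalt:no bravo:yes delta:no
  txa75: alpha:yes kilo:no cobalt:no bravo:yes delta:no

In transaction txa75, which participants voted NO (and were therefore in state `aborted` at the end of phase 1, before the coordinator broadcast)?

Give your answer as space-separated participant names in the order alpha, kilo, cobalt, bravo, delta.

Answer: kilo cobalt delta

Derivation:
Txn txa75 phase 1: alpha yes -> prepared; kilo no -> aborted; cobalt no -> aborted; bravo yes -> prepared; delta no -> aborted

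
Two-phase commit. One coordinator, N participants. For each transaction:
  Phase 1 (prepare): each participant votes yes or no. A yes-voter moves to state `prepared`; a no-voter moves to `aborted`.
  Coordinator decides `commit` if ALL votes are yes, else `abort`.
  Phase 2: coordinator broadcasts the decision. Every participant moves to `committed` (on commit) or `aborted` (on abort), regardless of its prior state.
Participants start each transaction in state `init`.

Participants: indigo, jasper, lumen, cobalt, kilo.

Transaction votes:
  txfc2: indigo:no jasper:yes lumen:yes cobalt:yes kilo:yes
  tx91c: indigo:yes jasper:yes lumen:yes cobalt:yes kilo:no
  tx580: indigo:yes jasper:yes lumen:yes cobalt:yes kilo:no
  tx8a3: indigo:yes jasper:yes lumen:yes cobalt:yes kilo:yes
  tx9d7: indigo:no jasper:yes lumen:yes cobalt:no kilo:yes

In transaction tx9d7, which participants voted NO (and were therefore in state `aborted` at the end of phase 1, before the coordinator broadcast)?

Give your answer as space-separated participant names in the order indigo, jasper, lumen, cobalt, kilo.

Answer: indigo cobalt

Derivation:
Txn tx9d7 phase 1: indigo no -> aborted; jasper yes -> prepared; lumen yes -> prepared; cobalt no -> aborted; kilo yes -> prepared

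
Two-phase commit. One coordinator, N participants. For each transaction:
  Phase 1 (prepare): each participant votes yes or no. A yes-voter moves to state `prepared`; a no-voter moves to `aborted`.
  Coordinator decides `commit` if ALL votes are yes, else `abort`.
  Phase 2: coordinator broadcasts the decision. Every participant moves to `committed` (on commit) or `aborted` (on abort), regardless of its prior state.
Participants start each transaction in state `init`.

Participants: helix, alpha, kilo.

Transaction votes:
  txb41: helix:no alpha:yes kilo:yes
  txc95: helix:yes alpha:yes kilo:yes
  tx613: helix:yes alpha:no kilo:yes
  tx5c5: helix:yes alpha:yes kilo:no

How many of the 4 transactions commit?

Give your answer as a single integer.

Answer: 1

Derivation:
txb41: no from helix -> abort (commits=0)
txc95: all yes -> commit (commits=1)
tx613: no from alpha -> abort (commits=1)
tx5c5: no from kilo -> abort (commits=1)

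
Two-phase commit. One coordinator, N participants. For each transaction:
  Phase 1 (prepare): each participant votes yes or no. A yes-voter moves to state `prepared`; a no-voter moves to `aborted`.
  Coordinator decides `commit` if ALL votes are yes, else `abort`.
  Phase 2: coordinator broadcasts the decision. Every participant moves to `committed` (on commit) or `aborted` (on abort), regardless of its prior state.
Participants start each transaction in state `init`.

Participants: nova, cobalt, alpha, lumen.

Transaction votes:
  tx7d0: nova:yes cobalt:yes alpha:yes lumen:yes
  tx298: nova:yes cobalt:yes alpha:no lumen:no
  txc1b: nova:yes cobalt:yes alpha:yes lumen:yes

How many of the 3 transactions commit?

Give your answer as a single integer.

tx7d0: all yes -> commit (commits=1)
tx298: no from alpha, lumen -> abort (commits=1)
txc1b: all yes -> commit (commits=2)

Answer: 2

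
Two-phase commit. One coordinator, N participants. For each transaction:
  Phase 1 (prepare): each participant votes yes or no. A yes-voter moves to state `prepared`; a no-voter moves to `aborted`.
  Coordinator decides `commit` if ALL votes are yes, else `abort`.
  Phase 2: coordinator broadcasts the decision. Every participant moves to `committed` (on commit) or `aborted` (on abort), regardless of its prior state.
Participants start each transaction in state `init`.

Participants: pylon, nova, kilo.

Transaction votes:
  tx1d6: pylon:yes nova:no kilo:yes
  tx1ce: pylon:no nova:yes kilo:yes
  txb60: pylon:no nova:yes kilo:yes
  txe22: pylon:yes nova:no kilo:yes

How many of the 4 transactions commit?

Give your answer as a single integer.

tx1d6: no from nova -> abort (commits=0)
tx1ce: no from pylon -> abort (commits=0)
txb60: no from pylon -> abort (commits=0)
txe22: no from nova -> abort (commits=0)

Answer: 0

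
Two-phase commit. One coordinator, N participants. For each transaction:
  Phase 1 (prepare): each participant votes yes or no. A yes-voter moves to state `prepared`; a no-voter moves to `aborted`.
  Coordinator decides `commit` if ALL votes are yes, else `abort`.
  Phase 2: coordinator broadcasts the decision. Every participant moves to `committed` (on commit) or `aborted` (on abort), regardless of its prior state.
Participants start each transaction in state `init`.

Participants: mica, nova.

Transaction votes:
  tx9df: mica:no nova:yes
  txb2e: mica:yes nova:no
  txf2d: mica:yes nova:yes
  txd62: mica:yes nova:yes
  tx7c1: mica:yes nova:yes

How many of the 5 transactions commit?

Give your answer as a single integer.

Answer: 3

Derivation:
tx9df: no from mica -> abort (commits=0)
txb2e: no from nova -> abort (commits=0)
txf2d: all yes -> commit (commits=1)
txd62: all yes -> commit (commits=2)
tx7c1: all yes -> commit (commits=3)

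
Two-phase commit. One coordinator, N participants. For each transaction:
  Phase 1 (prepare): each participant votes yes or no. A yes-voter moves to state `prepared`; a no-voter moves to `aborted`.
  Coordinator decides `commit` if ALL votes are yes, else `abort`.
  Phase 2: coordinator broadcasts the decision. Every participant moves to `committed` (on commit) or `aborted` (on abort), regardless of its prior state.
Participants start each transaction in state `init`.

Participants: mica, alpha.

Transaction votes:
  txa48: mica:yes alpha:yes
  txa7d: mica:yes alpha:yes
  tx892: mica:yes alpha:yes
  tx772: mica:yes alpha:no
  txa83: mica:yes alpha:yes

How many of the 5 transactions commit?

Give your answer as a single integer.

Answer: 4

Derivation:
txa48: all yes -> commit (commits=1)
txa7d: all yes -> commit (commits=2)
tx892: all yes -> commit (commits=3)
tx772: no from alpha -> abort (commits=3)
txa83: all yes -> commit (commits=4)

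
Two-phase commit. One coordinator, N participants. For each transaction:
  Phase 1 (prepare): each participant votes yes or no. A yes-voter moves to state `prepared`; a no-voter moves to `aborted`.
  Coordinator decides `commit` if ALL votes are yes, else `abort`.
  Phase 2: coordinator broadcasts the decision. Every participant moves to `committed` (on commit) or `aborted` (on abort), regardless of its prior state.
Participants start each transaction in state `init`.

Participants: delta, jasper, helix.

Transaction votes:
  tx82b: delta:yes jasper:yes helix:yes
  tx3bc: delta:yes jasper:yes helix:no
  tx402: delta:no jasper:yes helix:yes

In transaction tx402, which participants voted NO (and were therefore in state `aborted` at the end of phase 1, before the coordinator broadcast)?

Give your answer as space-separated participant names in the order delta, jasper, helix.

Answer: delta

Derivation:
Txn tx402 phase 1: delta no -> aborted; jasper yes -> prepared; helix yes -> prepared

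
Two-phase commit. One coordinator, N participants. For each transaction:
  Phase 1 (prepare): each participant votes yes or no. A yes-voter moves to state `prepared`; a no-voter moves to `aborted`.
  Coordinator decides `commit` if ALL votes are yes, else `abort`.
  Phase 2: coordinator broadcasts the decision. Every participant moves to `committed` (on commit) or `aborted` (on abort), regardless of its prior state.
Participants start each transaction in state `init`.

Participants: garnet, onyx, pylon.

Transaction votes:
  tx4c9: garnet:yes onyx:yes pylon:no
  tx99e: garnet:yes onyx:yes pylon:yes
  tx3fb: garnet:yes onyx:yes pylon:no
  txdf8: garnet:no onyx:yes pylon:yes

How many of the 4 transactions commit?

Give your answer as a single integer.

Answer: 1

Derivation:
tx4c9: no from pylon -> abort (commits=0)
tx99e: all yes -> commit (commits=1)
tx3fb: no from pylon -> abort (commits=1)
txdf8: no from garnet -> abort (commits=1)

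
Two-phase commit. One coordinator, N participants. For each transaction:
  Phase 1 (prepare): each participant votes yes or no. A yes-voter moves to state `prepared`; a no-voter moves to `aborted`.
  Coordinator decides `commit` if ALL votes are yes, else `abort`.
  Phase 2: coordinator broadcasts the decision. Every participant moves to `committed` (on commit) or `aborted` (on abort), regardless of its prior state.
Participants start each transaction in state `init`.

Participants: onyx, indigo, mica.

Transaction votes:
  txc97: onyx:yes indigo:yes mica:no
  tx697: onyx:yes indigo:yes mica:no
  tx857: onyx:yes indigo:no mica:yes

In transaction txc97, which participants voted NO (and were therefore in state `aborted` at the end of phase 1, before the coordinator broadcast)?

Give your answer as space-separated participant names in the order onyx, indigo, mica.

Txn txc97 phase 1: onyx yes -> prepared; indigo yes -> prepared; mica no -> aborted

Answer: mica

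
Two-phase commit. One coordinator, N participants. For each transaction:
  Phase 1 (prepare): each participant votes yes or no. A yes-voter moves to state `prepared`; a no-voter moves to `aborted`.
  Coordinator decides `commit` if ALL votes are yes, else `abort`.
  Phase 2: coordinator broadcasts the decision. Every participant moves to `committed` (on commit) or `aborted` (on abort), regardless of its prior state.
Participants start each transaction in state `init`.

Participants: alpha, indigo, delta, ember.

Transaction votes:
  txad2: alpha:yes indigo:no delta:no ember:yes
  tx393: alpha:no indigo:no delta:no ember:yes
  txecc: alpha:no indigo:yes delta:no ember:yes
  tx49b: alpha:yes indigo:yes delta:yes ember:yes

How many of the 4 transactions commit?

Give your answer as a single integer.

Answer: 1

Derivation:
txad2: no from indigo, delta -> abort (commits=0)
tx393: no from alpha, indigo, delta -> abort (commits=0)
txecc: no from alpha, delta -> abort (commits=0)
tx49b: all yes -> commit (commits=1)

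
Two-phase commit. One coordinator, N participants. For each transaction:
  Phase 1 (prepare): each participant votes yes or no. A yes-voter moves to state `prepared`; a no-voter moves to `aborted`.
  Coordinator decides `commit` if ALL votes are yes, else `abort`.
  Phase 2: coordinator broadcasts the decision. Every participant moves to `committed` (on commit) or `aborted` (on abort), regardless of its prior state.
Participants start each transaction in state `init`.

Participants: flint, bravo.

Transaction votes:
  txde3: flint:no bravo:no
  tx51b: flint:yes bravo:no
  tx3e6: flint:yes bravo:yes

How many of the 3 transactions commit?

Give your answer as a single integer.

txde3: no from flint, bravo -> abort (commits=0)
tx51b: no from bravo -> abort (commits=0)
tx3e6: all yes -> commit (commits=1)

Answer: 1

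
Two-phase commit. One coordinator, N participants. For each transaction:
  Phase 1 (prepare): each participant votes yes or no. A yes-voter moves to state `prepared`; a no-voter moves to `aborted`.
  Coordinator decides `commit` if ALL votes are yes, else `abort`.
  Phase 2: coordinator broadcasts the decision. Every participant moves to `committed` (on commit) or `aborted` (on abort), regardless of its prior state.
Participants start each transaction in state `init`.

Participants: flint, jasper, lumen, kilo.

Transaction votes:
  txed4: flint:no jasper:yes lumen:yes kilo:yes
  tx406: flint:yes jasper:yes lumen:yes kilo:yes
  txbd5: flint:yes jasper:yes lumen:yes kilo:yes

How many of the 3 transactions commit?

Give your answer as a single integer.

txed4: no from flint -> abort (commits=0)
tx406: all yes -> commit (commits=1)
txbd5: all yes -> commit (commits=2)

Answer: 2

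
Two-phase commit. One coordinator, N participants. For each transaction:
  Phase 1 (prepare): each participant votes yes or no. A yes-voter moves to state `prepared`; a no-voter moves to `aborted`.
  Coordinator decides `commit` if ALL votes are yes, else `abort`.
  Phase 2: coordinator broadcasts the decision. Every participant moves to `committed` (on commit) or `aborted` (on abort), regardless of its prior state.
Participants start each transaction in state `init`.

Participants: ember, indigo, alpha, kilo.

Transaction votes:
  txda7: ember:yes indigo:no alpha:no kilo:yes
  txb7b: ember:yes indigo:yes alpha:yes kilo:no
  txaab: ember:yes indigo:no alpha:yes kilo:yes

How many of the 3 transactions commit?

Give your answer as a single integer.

txda7: no from indigo, alpha -> abort (commits=0)
txb7b: no from kilo -> abort (commits=0)
txaab: no from indigo -> abort (commits=0)

Answer: 0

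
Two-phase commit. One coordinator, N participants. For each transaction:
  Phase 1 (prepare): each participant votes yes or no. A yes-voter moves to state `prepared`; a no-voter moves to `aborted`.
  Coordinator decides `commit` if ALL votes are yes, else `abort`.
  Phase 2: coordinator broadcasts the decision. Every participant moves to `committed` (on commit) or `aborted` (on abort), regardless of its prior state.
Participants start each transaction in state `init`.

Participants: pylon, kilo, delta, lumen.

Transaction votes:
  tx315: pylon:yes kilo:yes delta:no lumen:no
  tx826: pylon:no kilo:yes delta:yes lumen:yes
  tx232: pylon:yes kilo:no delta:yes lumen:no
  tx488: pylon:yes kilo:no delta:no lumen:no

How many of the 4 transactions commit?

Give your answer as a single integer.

Answer: 0

Derivation:
tx315: no from delta, lumen -> abort (commits=0)
tx826: no from pylon -> abort (commits=0)
tx232: no from kilo, lumen -> abort (commits=0)
tx488: no from kilo, delta, lumen -> abort (commits=0)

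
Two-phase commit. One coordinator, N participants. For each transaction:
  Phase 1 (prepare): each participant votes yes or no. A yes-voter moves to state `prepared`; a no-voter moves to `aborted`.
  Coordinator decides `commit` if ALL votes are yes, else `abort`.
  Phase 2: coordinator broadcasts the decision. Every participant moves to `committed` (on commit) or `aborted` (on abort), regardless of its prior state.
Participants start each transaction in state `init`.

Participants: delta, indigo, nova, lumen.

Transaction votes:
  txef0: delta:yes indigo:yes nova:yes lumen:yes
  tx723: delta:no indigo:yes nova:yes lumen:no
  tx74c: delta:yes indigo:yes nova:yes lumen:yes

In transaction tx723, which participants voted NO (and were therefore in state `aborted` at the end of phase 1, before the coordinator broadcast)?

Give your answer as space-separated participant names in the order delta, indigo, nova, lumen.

Answer: delta lumen

Derivation:
Txn tx723 phase 1: delta no -> aborted; indigo yes -> prepared; nova yes -> prepared; lumen no -> aborted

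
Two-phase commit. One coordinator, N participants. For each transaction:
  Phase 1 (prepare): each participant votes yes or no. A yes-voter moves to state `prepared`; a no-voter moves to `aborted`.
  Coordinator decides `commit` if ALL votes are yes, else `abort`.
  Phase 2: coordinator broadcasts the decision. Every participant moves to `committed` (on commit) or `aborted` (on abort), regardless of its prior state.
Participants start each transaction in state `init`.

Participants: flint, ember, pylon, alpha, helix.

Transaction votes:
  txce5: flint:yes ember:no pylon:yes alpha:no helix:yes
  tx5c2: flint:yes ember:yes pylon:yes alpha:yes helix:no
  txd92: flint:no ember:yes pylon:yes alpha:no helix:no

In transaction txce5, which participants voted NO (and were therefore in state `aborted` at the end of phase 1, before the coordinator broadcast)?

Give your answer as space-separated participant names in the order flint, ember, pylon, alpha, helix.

Answer: ember alpha

Derivation:
Txn txce5 phase 1: flint yes -> prepared; ember no -> aborted; pylon yes -> prepared; alpha no -> aborted; helix yes -> prepared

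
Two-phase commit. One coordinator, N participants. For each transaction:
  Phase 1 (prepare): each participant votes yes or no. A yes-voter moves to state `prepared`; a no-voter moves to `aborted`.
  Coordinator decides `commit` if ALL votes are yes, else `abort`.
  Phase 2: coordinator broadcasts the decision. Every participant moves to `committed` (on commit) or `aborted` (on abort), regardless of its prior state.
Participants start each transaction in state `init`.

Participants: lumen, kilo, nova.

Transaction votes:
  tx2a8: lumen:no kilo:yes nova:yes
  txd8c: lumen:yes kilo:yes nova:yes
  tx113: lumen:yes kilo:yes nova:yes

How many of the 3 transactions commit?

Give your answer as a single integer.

tx2a8: no from lumen -> abort (commits=0)
txd8c: all yes -> commit (commits=1)
tx113: all yes -> commit (commits=2)

Answer: 2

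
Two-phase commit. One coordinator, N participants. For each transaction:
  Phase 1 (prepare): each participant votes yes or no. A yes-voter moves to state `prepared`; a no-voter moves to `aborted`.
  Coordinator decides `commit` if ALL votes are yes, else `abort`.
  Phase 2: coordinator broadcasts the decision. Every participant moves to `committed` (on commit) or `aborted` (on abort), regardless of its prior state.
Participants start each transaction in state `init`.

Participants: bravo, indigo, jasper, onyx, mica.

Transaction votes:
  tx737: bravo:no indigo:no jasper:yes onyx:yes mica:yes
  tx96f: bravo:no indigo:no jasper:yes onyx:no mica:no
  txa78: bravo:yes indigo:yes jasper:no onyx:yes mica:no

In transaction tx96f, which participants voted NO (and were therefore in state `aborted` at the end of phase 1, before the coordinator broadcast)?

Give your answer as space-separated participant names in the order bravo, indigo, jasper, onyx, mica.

Answer: bravo indigo onyx mica

Derivation:
Txn tx96f phase 1: bravo no -> aborted; indigo no -> aborted; jasper yes -> prepared; onyx no -> aborted; mica no -> aborted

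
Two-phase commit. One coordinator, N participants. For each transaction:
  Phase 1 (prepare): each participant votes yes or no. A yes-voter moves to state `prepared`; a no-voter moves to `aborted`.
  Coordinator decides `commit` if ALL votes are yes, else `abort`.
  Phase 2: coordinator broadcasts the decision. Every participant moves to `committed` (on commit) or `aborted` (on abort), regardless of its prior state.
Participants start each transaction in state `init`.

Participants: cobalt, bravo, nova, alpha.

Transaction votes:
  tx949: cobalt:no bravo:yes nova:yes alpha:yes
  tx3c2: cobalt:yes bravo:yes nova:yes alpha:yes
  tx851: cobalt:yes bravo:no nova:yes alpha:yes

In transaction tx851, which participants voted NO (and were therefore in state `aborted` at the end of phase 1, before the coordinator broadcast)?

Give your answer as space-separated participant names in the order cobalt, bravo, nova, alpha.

Answer: bravo

Derivation:
Txn tx851 phase 1: cobalt yes -> prepared; bravo no -> aborted; nova yes -> prepared; alpha yes -> prepared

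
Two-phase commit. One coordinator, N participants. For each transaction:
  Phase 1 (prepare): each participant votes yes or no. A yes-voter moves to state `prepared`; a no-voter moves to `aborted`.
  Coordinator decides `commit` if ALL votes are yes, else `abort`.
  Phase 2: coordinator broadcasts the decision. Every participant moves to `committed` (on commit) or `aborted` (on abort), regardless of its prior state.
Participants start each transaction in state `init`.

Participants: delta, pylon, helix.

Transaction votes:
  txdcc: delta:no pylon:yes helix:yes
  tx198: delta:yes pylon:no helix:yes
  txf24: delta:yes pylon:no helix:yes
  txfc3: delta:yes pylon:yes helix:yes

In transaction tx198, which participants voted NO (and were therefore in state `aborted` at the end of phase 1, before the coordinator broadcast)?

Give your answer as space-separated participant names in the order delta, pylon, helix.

Answer: pylon

Derivation:
Txn tx198 phase 1: delta yes -> prepared; pylon no -> aborted; helix yes -> prepared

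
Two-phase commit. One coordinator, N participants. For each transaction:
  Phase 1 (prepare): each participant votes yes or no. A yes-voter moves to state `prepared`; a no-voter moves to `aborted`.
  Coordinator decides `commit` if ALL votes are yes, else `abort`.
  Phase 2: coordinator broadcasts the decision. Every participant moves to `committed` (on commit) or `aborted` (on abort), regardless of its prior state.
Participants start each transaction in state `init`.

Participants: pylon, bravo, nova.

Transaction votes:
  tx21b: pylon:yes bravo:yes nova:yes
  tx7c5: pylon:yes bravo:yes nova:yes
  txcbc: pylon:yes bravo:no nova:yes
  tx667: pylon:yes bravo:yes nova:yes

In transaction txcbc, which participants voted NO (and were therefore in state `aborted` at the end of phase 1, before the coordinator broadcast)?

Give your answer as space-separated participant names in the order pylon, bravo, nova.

Answer: bravo

Derivation:
Txn txcbc phase 1: pylon yes -> prepared; bravo no -> aborted; nova yes -> prepared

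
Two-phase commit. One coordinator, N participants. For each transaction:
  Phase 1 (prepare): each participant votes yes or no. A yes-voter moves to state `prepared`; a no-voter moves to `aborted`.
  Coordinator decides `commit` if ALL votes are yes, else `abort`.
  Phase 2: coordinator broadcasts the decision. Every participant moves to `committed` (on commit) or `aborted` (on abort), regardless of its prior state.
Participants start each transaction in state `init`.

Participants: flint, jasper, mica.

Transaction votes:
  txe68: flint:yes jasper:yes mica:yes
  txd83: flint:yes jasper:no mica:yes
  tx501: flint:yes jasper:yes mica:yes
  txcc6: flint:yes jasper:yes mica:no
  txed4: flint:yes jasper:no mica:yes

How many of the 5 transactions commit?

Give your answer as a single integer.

txe68: all yes -> commit (commits=1)
txd83: no from jasper -> abort (commits=1)
tx501: all yes -> commit (commits=2)
txcc6: no from mica -> abort (commits=2)
txed4: no from jasper -> abort (commits=2)

Answer: 2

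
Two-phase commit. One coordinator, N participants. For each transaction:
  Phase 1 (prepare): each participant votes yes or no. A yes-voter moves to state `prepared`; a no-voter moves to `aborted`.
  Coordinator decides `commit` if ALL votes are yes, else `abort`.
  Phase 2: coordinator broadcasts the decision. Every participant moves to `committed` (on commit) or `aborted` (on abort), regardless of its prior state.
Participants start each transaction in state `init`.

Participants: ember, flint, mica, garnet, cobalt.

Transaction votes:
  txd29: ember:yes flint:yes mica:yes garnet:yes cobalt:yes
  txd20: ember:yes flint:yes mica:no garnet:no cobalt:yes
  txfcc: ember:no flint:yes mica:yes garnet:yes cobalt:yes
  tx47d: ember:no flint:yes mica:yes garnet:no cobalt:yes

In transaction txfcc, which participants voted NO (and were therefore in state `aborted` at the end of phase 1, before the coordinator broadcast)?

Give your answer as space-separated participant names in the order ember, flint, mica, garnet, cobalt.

Txn txfcc phase 1: ember no -> aborted; flint yes -> prepared; mica yes -> prepared; garnet yes -> prepared; cobalt yes -> prepared

Answer: ember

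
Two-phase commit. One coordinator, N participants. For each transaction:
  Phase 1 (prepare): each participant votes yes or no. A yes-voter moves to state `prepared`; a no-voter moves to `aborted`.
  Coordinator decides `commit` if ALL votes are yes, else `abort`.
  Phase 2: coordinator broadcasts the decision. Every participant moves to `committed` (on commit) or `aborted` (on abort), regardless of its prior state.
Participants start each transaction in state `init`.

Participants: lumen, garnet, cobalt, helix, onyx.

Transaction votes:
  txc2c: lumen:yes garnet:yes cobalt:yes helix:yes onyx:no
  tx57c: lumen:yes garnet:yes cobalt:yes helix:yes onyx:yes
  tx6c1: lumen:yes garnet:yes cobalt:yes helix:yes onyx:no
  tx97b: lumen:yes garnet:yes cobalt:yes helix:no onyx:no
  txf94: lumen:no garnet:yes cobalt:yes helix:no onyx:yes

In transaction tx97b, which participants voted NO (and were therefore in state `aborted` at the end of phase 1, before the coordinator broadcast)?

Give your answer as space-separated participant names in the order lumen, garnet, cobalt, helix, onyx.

Answer: helix onyx

Derivation:
Txn tx97b phase 1: lumen yes -> prepared; garnet yes -> prepared; cobalt yes -> prepared; helix no -> aborted; onyx no -> aborted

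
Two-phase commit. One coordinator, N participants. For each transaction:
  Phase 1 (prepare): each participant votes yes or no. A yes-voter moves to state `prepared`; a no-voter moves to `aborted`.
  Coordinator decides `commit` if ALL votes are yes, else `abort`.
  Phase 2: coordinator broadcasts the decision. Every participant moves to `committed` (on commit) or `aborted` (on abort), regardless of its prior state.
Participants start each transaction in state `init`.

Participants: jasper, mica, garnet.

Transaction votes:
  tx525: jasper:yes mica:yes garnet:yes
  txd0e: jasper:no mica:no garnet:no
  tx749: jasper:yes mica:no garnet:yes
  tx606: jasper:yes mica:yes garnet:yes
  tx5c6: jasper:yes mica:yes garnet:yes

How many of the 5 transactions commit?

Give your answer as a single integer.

tx525: all yes -> commit (commits=1)
txd0e: no from jasper, mica, garnet -> abort (commits=1)
tx749: no from mica -> abort (commits=1)
tx606: all yes -> commit (commits=2)
tx5c6: all yes -> commit (commits=3)

Answer: 3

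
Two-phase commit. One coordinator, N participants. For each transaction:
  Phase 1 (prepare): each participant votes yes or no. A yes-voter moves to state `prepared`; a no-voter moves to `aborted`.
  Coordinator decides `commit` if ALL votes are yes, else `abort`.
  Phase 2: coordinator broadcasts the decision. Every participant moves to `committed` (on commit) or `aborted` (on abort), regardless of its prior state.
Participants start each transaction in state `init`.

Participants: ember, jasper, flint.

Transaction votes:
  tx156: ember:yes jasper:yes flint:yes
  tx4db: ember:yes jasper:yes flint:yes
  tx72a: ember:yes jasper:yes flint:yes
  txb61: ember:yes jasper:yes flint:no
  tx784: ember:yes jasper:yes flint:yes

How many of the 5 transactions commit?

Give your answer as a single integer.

tx156: all yes -> commit (commits=1)
tx4db: all yes -> commit (commits=2)
tx72a: all yes -> commit (commits=3)
txb61: no from flint -> abort (commits=3)
tx784: all yes -> commit (commits=4)

Answer: 4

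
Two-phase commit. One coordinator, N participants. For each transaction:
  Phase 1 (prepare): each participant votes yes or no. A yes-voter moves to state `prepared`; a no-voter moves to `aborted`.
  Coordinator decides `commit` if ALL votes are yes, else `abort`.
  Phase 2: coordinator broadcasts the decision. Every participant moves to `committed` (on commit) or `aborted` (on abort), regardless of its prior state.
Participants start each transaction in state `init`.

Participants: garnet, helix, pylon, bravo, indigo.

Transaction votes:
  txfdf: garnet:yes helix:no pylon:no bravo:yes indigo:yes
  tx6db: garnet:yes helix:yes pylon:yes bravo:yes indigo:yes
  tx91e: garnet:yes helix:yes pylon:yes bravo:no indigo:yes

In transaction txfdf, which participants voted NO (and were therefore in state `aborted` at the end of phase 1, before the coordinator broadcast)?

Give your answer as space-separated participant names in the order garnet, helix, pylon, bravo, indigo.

Txn txfdf phase 1: garnet yes -> prepared; helix no -> aborted; pylon no -> aborted; bravo yes -> prepared; indigo yes -> prepared

Answer: helix pylon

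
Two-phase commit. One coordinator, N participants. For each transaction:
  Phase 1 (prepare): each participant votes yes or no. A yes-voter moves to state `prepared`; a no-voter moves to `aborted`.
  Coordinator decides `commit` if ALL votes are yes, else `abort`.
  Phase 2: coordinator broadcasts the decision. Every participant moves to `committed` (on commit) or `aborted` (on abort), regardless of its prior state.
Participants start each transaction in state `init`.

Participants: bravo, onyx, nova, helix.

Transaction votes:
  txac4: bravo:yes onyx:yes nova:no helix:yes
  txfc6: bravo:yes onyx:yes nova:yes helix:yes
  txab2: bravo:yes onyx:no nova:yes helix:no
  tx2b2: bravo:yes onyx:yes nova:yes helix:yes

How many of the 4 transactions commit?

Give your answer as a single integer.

Answer: 2

Derivation:
txac4: no from nova -> abort (commits=0)
txfc6: all yes -> commit (commits=1)
txab2: no from onyx, helix -> abort (commits=1)
tx2b2: all yes -> commit (commits=2)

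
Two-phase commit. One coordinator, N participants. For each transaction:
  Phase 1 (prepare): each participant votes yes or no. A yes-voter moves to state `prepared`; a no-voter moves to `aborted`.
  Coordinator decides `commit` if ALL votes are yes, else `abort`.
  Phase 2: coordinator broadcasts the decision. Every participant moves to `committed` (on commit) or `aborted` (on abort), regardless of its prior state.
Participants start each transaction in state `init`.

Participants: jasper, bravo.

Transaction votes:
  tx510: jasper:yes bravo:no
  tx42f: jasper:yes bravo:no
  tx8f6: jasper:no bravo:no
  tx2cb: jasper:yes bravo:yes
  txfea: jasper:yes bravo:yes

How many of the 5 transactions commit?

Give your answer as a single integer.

Answer: 2

Derivation:
tx510: no from bravo -> abort (commits=0)
tx42f: no from bravo -> abort (commits=0)
tx8f6: no from jasper, bravo -> abort (commits=0)
tx2cb: all yes -> commit (commits=1)
txfea: all yes -> commit (commits=2)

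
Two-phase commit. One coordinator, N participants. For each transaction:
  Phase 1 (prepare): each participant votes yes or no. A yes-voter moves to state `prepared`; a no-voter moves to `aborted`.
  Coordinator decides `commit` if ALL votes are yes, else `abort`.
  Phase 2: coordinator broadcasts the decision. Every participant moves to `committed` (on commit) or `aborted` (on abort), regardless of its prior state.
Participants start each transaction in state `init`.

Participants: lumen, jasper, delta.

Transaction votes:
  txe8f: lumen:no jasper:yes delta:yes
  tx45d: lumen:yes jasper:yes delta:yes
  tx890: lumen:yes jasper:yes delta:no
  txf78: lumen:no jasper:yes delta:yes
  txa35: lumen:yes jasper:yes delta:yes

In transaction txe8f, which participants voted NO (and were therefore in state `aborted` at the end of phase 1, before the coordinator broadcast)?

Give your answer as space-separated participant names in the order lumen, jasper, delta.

Txn txe8f phase 1: lumen no -> aborted; jasper yes -> prepared; delta yes -> prepared

Answer: lumen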